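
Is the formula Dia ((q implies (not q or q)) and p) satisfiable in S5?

Satisfiable

1. Dia ((q implies (not q or q)) and p), w0
2. (q implies (not q or q)) and p, w1
3. q implies (not q or q), w1
4. p, w1
5. not q or q, w1
6. q, w1
Accessibility: w0Rw0, w0Rw1, w1Rw0, w1Rw1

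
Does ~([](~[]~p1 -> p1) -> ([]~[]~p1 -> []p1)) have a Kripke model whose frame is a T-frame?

Unsatisfiable (every branch closes)

1. ~([](~[]~p1 -> p1) -> ([]~[]~p1 -> []p1)), u
2. [](~[]~p1 -> p1), u
3. ~([]~[]~p1 -> []p1), u
4. []~[]~p1, u
5. ~[]p1, u
6. ~[]~p1 -> p1, u
7. ~[]~p1, u
8. p1, u
9. ~p1, v
10. ~[]~p1 -> p1, v
11. ~[]~p1, v
12. []~p1, v
13. p1, w
14. ~[]~p1 -> p1, w
15. ~[]~p1, w
16. p1, x
17. ~p1, x
Accessibility: uRu, uRv, uRw, vRv, vRx, wRw, xRx
Branch closes: p1 and ~p1 both at x.
All branches of the tableau close; one closing branch shown above.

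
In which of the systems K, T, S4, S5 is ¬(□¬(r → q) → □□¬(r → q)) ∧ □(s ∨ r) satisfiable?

T-tableau for the formula:
1. ¬(□¬(r → q) → □□¬(r → q)) ∧ □(s ∨ r), 0
2. ¬(□¬(r → q) → □□¬(r → q)), 0   [∧-rule on 1]
3. □(s ∨ r), 0   [∧-rule on 1]
4. □¬(r → q), 0   [¬→-rule on 2]
5. ¬□□¬(r → q), 0   [¬→-rule on 2]
6. s ∨ r, 0   [□-rule on 3 via 0R0]
7. ¬(r → q), 0   [□-rule on 4 via 0R0]
8. r, 0   [¬→-rule on 7]
9. ¬q, 0   [¬→-rule on 7]
10. ¬□¬(r → q), 1   [¬□-rule on 5: fresh world 1, 0R1]
11. s ∨ r, 1   [□-rule on 3 via 0R1]
12. ¬(r → q), 1   [□-rule on 4 via 0R1]
13. r, 1   [¬→-rule on 12]
14. ¬q, 1   [¬→-rule on 12]
15. r → q, 2   [¬□-rule on 10: fresh world 2, 1R2]
16. q, 2   [→-rule on 15 (branches; this branch)]
Accessibility: 0R0, 0R1, 1R1, 1R2, 2R2
Complete open branch: satisfiable in T, hence also in K (this T-model is also a K-model).
S4-tableau for the formula:
1. ¬(□¬(r → q) → □□¬(r → q)) ∧ □(s ∨ r), 0
2. ¬(□¬(r → q) → □□¬(r → q)), 0   [∧-rule on 1]
3. □(s ∨ r), 0   [∧-rule on 1]
4. □¬(r → q), 0   [¬→-rule on 2]
5. ¬□□¬(r → q), 0   [¬→-rule on 2]
6. s ∨ r, 0   [□-rule on 3 via 0R0]
7. ¬(r → q), 0   [□-rule on 4 via 0R0]
8. r, 0   [¬→-rule on 7]
9. ¬q, 0   [¬→-rule on 7]
10. ¬□¬(r → q), 1   [¬□-rule on 5: fresh world 1, 0R1]
11. s ∨ r, 1   [□-rule on 3 via 0R1]
12. ¬(r → q), 1   [□-rule on 4 via 0R1]
13. r, 1   [¬→-rule on 12]
14. ¬q, 1   [¬→-rule on 12]
15. r → q, 2   [¬□-rule on 10: fresh world 2, 1R2]
16. s ∨ r, 2   [□-rule on 3 via 0R2]
17. ¬(r → q), 2   [□-rule on 4 via 0R2]
18. r, 2   [¬→-rule on 17]
19. ¬q, 2   [¬→-rule on 17]
20. q, 2   [→-rule on 15 (branches; this branch)]
Accessibility: 0R0, 0R1, 0R2, 1R1, 1R2, 2R2
Branch closes: q and ¬q both at 2.
Every branch closes (one shown): unsatisfiable in S4, hence also in S5 (every S5-frame is an S4-frame).

K, T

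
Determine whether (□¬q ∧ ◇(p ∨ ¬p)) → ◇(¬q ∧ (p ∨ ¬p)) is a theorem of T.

Valid

Tableau for the negation ¬((□¬q ∧ ◇(p ∨ ¬p)) → ◇(¬q ∧ (p ∨ ¬p))):
1. ¬((□¬q ∧ ◇(p ∨ ¬p)) → ◇(¬q ∧ (p ∨ ¬p))), 0
2. □¬q ∧ ◇(p ∨ ¬p), 0
3. ¬◇(¬q ∧ (p ∨ ¬p)), 0
4. □¬q, 0
5. ◇(p ∨ ¬p), 0
6. ¬(¬q ∧ (p ∨ ¬p)), 0
7. ¬q, 0
8. ¬(p ∨ ¬p), 0
9. ¬p, 0
10. p, 0
Accessibility: 0R0
Branch closes: p and ¬p both at 0.
All branches of the negation close; one closing branch shown above.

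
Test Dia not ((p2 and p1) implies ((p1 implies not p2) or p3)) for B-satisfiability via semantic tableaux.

Yes, satisfiable

1. Dia not ((p2 and p1) implies ((p1 implies not p2) or p3)), 0
2. not ((p2 and p1) implies ((p1 implies not p2) or p3)), 1   [Dia-rule on 1: fresh world 1, 0R1]
3. p2 and p1, 1   [neg-implies-rule on 2]
4. not ((p1 implies not p2) or p3), 1   [neg-implies-rule on 2]
5. p2, 1   [and-rule on 3]
6. p1, 1   [and-rule on 3]
7. not (p1 implies not p2), 1   [neg-or-rule on 4]
8. not p3, 1   [neg-or-rule on 4]
Accessibility: 0R0, 0R1, 1R0, 1R1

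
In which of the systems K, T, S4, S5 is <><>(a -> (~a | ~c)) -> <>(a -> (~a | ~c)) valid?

T-tableau for the negation ~(<><>(a -> (~a | ~c)) -> <>(a -> (~a | ~c))):
1. ~(<><>(a -> (~a | ~c)) -> <>(a -> (~a | ~c))), 0
2. <><>(a -> (~a | ~c)), 0   [~->-rule on 1]
3. ~<>(a -> (~a | ~c)), 0   [~->-rule on 1]
4. ~(a -> (~a | ~c)), 0   [~<>-rule on 3 via 0R0]
5. a, 0   [~->-rule on 4]
6. ~(~a | ~c), 0   [~->-rule on 4]
7. c, 0   [~|-rule on 6]
8. <>(a -> (~a | ~c)), 1   [<>-rule on 2: fresh world 1, 0R1]
9. ~(a -> (~a | ~c)), 1   [~<>-rule on 3 via 0R1]
10. a, 1   [~->-rule on 9]
11. ~(~a | ~c), 1   [~->-rule on 9]
12. c, 1   [~|-rule on 11]
13. a -> (~a | ~c), 2   [<>-rule on 8: fresh world 2, 1R2]
14. ~a | ~c, 2   [->-rule on 13 (branches; this branch)]
15. ~c, 2   [|-rule on 14 (branches; this branch)]
Accessibility: 0R0, 0R1, 1R1, 1R2, 2R2
Complete open branch: countermodel on a T-frame, so not valid in T, nor in K (the same frame is also a K-frame).
S4-tableau for the negation ~(<><>(a -> (~a | ~c)) -> <>(a -> (~a | ~c))):
1. ~(<><>(a -> (~a | ~c)) -> <>(a -> (~a | ~c))), 0
2. <><>(a -> (~a | ~c)), 0   [~->-rule on 1]
3. ~<>(a -> (~a | ~c)), 0   [~->-rule on 1]
4. ~(a -> (~a | ~c)), 0   [~<>-rule on 3 via 0R0]
5. a, 0   [~->-rule on 4]
6. ~(~a | ~c), 0   [~->-rule on 4]
7. c, 0   [~|-rule on 6]
8. <>(a -> (~a | ~c)), 1   [<>-rule on 2: fresh world 1, 0R1]
9. ~(a -> (~a | ~c)), 1   [~<>-rule on 3 via 0R1]
10. a, 1   [~->-rule on 9]
11. ~(~a | ~c), 1   [~->-rule on 9]
12. c, 1   [~|-rule on 11]
13. a -> (~a | ~c), 2   [<>-rule on 8: fresh world 2, 1R2]
14. ~(a -> (~a | ~c)), 2   [~<>-rule on 3 via 0R2]
15. a, 2   [~->-rule on 14]
16. ~(~a | ~c), 2   [~->-rule on 14]
17. c, 2   [~|-rule on 16]
18. ~a | ~c, 2   [->-rule on 13 (branches; this branch)]
19. ~c, 2   [|-rule on 18 (branches; this branch)]
Accessibility: 0R0, 0R1, 0R2, 1R1, 1R2, 2R2
Branch closes: c and ~c both at 2.
Every branch closes (one shown): valid in S4, hence also in S5 (every theorem of S4 is a theorem of S5).

S4, S5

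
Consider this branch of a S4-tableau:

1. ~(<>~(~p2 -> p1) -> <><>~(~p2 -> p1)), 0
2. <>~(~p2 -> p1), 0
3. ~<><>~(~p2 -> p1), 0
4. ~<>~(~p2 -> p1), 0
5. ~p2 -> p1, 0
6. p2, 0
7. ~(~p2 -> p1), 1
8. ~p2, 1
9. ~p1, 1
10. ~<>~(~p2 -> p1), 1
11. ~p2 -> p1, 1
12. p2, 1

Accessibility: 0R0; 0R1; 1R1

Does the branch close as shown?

Closed

Both p2 and ~p2 appear at 1.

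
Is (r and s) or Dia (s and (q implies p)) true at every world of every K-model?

Tableau for the negation not ((r and s) or Dia (s and (q implies p))):
1. not ((r and s) or Dia (s and (q implies p))), w0
2. not (r and s), w0   [neg-or-rule on 1]
3. not Dia (s and (q implies p)), w0   [neg-or-rule on 1]
4. not s, w0   [neg-and-rule on 2 (branches; this branch)]
The negation has an open branch (countermodel exists).

Invalid (countermodel exists)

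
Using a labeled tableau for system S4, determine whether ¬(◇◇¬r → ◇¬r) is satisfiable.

1. ¬(◇◇¬r → ◇¬r), 0
2. ◇◇¬r, 0   [¬→-rule on 1]
3. ¬◇¬r, 0   [¬→-rule on 1]
4. r, 0   [¬◇-rule on 3 via 0R0]
5. ◇¬r, 1   [◇-rule on 2: fresh world 1, 0R1]
6. r, 1   [¬◇-rule on 3 via 0R1]
7. ¬r, 2   [◇-rule on 5: fresh world 2, 1R2]
8. r, 2   [¬◇-rule on 3 via 0R2]
Accessibility: 0R0, 0R1, 0R2, 1R1, 1R2, 2R2
Branch closes: r and ¬r both at 2.
(One branch shown.) All branches close.

Unsatisfiable (every branch closes)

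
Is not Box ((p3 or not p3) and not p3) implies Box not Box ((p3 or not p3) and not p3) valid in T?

Not valid

Tableau for the negation not (not Box ((p3 or not p3) and not p3) implies Box not Box ((p3 or not p3) and not p3)):
1. not (not Box ((p3 or not p3) and not p3) implies Box not Box ((p3 or not p3) and not p3)), u
2. not Box ((p3 or not p3) and not p3), u
3. not Box not Box ((p3 or not p3) and not p3), u
4. not ((p3 or not p3) and not p3), v
5. p3, v
6. Box ((p3 or not p3) and not p3), w
7. (p3 or not p3) and not p3, w
8. p3 or not p3, w
9. not p3, w
Accessibility: uRu, uRv, uRw, vRv, wRw
The negation has an open branch (countermodel exists).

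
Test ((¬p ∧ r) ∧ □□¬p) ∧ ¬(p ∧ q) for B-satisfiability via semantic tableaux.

Yes, satisfiable

1. ((¬p ∧ r) ∧ □□¬p) ∧ ¬(p ∧ q), w0
2. (¬p ∧ r) ∧ □□¬p, w0   [∧-rule on 1]
3. ¬(p ∧ q), w0   [∧-rule on 1]
4. ¬p ∧ r, w0   [∧-rule on 2]
5. □□¬p, w0   [∧-rule on 2]
6. ¬p, w0   [∧-rule on 4]
7. r, w0   [∧-rule on 4]
8. □¬p, w0   [□-rule on 5 via w0Rw0]
9. ¬q, w0   [¬∧-rule on 3 (branches; this branch)]
Accessibility: w0Rw0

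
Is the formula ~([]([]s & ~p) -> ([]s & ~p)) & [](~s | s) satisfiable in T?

1. ~([]([]s & ~p) -> ([]s & ~p)) & [](~s | s), 0
2. ~([]([]s & ~p) -> ([]s & ~p)), 0
3. [](~s | s), 0
4. []([]s & ~p), 0
5. ~([]s & ~p), 0
6. ~s | s, 0
7. []s & ~p, 0
8. []s, 0
9. ~p, 0
10. s, 0
11. ~[]s, 0
12. ~s, 1
13. ~s | s, 1
14. []s & ~p, 1
15. []s, 1
16. ~p, 1
17. s, 1
Accessibility: 0R0, 0R1, 1R1
Branch closes: s and ~s both at 1.
All branches of the tableau close; one closing branch shown above.

No, unsatisfiable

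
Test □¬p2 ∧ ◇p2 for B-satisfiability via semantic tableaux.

1. □¬p2 ∧ ◇p2, w0
2. □¬p2, w0   [∧-rule on 1]
3. ◇p2, w0   [∧-rule on 1]
4. ¬p2, w0   [□-rule on 2 via w0Rw0]
5. p2, w1   [◇-rule on 3: fresh world w1, w0Rw1]
6. ¬p2, w1   [□-rule on 2 via w0Rw1]
Accessibility: w0Rw0, w0Rw1, w1Rw0, w1Rw1
Branch closes: p2 and ¬p2 both at w1.
Every branch closes; the branch above is one of them.

Unsatisfiable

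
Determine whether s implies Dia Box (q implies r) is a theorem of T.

Not valid

Tableau for the negation not (s implies Dia Box (q implies r)):
1. not (s implies Dia Box (q implies r)), 0
2. s, 0   [neg-implies-rule on 1]
3. not Dia Box (q implies r), 0   [neg-implies-rule on 1]
4. not Box (q implies r), 0   [neg-Dia-rule on 3 via 0R0]
5. not (q implies r), 1   [neg-Box-rule on 4: fresh world 1, 0R1]
6. q, 1   [neg-implies-rule on 5]
7. not r, 1   [neg-implies-rule on 5]
8. not Box (q implies r), 1   [neg-Dia-rule on 3 via 0R1]
9. not (q implies r), 2   [neg-Box-rule on 8: fresh world 2, 1R2]
10. q, 2   [neg-implies-rule on 9]
11. not r, 2   [neg-implies-rule on 9]
Accessibility: 0R0, 0R1, 1R1, 1R2, 2R2
The negation has an open branch (countermodel exists).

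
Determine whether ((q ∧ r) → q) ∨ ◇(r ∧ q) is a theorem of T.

Tableau for the negation ¬(((q ∧ r) → q) ∨ ◇(r ∧ q)):
1. ¬(((q ∧ r) → q) ∨ ◇(r ∧ q)), u
2. ¬((q ∧ r) → q), u
3. ¬◇(r ∧ q), u
4. q ∧ r, u
5. ¬q, u
6. q, u
7. r, u
Accessibility: uRu
Branch closes: q and ¬q both at u.
Every branch of the negation's tableau closes; the branch above is one of them.

Yes, valid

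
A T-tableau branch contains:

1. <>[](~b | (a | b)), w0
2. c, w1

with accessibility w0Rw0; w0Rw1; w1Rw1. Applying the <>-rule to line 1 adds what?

a fresh world w2 with w0Rw2, and [](~b | (a | b)) at w2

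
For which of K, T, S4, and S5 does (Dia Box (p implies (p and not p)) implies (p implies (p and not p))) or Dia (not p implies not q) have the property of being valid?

K-tableau for the negation not ((Dia Box (p implies (p and not p)) implies (p implies (p and not p))) or Dia (not p implies not q)):
1. not ((Dia Box (p implies (p and not p)) implies (p implies (p and not p))) or Dia (not p implies not q)), w0
2. not (Dia Box (p implies (p and not p)) implies (p implies (p and not p))), w0
3. not Dia (not p implies not q), w0
4. Dia Box (p implies (p and not p)), w0
5. not (p implies (p and not p)), w0
6. p, w0
7. not (p and not p), w0
8. Box (p implies (p and not p)), w1
9. not (not p implies not q), w1
10. not p, w1
11. q, w1
Accessibility: w0Rw1
Complete open branch: countermodel on a K-frame, so not valid in K.
T-tableau for the negation not ((Dia Box (p implies (p and not p)) implies (p implies (p and not p))) or Dia (not p implies not q)):
1. not ((Dia Box (p implies (p and not p)) implies (p implies (p and not p))) or Dia (not p implies not q)), w0
2. not (Dia Box (p implies (p and not p)) implies (p implies (p and not p))), w0
3. not Dia (not p implies not q), w0
4. Dia Box (p implies (p and not p)), w0
5. not (p implies (p and not p)), w0
6. p, w0
7. not (p and not p), w0
8. not (not p implies not q), w0
9. not p, w0
10. q, w0
Accessibility: w0Rw0
Branch closes: p and not p both at w0.
Every branch closes (one shown): valid in T, hence also in S4, S5 (every theorem of T is a theorem of S4 and S5).

T, S4, S5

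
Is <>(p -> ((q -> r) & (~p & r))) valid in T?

Invalid (countermodel exists)

Tableau for the negation ~<>(p -> ((q -> r) & (~p & r))):
1. ~<>(p -> ((q -> r) & (~p & r))), 0
2. ~(p -> ((q -> r) & (~p & r))), 0
3. p, 0
4. ~((q -> r) & (~p & r)), 0
5. ~(~p & r), 0
6. ~r, 0
Accessibility: 0R0
The negation has an open branch (countermodel exists).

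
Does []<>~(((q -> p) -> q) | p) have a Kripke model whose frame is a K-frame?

1. []<>~(((q -> p) -> q) | p), w0

Yes, satisfiable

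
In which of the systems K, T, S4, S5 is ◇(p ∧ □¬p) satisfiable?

T-tableau for the formula:
1. ◇(p ∧ □¬p), w0
2. p ∧ □¬p, w1   [◇-rule on 1: fresh world w1, w0Rw1]
3. p, w1   [∧-rule on 2]
4. □¬p, w1   [∧-rule on 2]
5. ¬p, w1   [□-rule on 4 via w1Rw1]
Accessibility: w0Rw0, w0Rw1, w1Rw1
Branch closes: p and ¬p both at w1.
Every branch closes (one shown): unsatisfiable in T, hence also in S4, S5 (every S4/S5-frame is a T-frame).
K-tableau for the formula:
1. ◇(p ∧ □¬p), w0
2. p ∧ □¬p, w1   [◇-rule on 1: fresh world w1, w0Rw1]
3. p, w1   [∧-rule on 2]
4. □¬p, w1   [∧-rule on 2]
Accessibility: w0Rw1
Complete open branch: satisfiable in K.

K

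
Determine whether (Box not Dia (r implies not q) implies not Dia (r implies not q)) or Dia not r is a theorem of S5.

Tableau for the negation not ((Box not Dia (r implies not q) implies not Dia (r implies not q)) or Dia not r):
1. not ((Box not Dia (r implies not q) implies not Dia (r implies not q)) or Dia not r), w0
2. not (Box not Dia (r implies not q) implies not Dia (r implies not q)), w0
3. not Dia not r, w0
4. Box not Dia (r implies not q), w0
5. Dia (r implies not q), w0
6. r, w0
7. not Dia (r implies not q), w0
8. not (r implies not q), w0
9. q, w0
10. r implies not q, w1
11. r, w1
12. not Dia (r implies not q), w1
13. not (r implies not q), w1
14. q, w1
15. not q, w1
Accessibility: w0Rw0, w0Rw1, w1Rw0, w1Rw1
Branch closes: q and not q both at w1.
Every branch of the negation's tableau closes; the branch above is one of them.

Valid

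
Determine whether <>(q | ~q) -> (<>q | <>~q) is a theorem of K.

Valid

Tableau for the negation ~(<>(q | ~q) -> (<>q | <>~q)):
1. ~(<>(q | ~q) -> (<>q | <>~q)), w0
2. <>(q | ~q), w0   [~->-rule on 1]
3. ~(<>q | <>~q), w0   [~->-rule on 1]
4. ~<>q, w0   [~|-rule on 3]
5. ~<>~q, w0   [~|-rule on 3]
6. q | ~q, w1   [<>-rule on 2: fresh world w1, w0Rw1]
7. ~q, w1   [~<>-rule on 4 via w0Rw1]
8. q, w1   [~<>-rule on 5 via w0Rw1]
Accessibility: w0Rw1
Branch closes: q and ~q both at w1.
All branches of the negation close; one closing branch shown above.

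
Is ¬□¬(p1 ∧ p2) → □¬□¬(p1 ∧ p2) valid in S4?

Tableau for the negation ¬(¬□¬(p1 ∧ p2) → □¬□¬(p1 ∧ p2)):
1. ¬(¬□¬(p1 ∧ p2) → □¬□¬(p1 ∧ p2)), u
2. ¬□¬(p1 ∧ p2), u   [¬→-rule on 1]
3. ¬□¬□¬(p1 ∧ p2), u   [¬→-rule on 1]
4. p1 ∧ p2, v   [¬□-rule on 2: fresh world v, uRv]
5. p1, v   [∧-rule on 4]
6. p2, v   [∧-rule on 4]
7. □¬(p1 ∧ p2), w   [¬□-rule on 3: fresh world w, uRw]
8. ¬(p1 ∧ p2), w   [□-rule on 7 via wRw]
9. ¬p2, w   [¬∧-rule on 8 (branches; this branch)]
Accessibility: uRu, uRv, uRw, vRv, wRw
The negation has an open branch (countermodel exists).

No, not valid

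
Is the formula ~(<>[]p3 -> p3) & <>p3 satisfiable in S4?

1. ~(<>[]p3 -> p3) & <>p3, w0
2. ~(<>[]p3 -> p3), w0   [&-rule on 1]
3. <>p3, w0   [&-rule on 1]
4. <>[]p3, w0   [~->-rule on 2]
5. ~p3, w0   [~->-rule on 2]
6. p3, w1   [<>-rule on 3: fresh world w1, w0Rw1]
7. []p3, w2   [<>-rule on 4: fresh world w2, w0Rw2]
8. p3, w2   [[]-rule on 7 via w2Rw2]
Accessibility: w0Rw0, w0Rw1, w0Rw2, w1Rw1, w2Rw2

Yes, satisfiable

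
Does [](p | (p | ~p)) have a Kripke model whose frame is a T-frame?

Yes, satisfiable

1. [](p | (p | ~p)), u
2. p | (p | ~p), u
3. p | ~p, u
4. ~p, u
Accessibility: uRu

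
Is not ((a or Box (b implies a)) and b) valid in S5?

Tableau for the negation (a or Box (b implies a)) and b:
1. (a or Box (b implies a)) and b, 0
2. a or Box (b implies a), 0
3. b, 0
4. Box (b implies a), 0
5. b implies a, 0
6. a, 0
Accessibility: 0R0
The negation has an open branch (countermodel exists).

Not valid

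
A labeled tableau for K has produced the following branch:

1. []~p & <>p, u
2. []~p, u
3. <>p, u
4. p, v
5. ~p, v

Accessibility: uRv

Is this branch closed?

Both p and ~p appear at v.

Closed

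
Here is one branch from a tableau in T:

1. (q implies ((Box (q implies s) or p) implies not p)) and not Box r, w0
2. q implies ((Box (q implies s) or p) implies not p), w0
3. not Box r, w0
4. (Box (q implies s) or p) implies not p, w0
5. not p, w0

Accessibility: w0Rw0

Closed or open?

Open

There is no literal clash: for every atom and world, at most one sign appears.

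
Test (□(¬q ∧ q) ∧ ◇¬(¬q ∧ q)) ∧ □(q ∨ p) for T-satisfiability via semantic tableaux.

1. (□(¬q ∧ q) ∧ ◇¬(¬q ∧ q)) ∧ □(q ∨ p), w0
2. □(¬q ∧ q) ∧ ◇¬(¬q ∧ q), w0   [∧-rule on 1]
3. □(q ∨ p), w0   [∧-rule on 1]
4. □(¬q ∧ q), w0   [∧-rule on 2]
5. ◇¬(¬q ∧ q), w0   [∧-rule on 2]
6. q ∨ p, w0   [□-rule on 3 via w0Rw0]
7. ¬q ∧ q, w0   [□-rule on 4 via w0Rw0]
8. ¬q, w0   [∧-rule on 7]
9. q, w0   [∧-rule on 7]
Accessibility: w0Rw0
Branch closes: q and ¬q both at w0.
All branches of the tableau close; one closing branch shown above.

No, unsatisfiable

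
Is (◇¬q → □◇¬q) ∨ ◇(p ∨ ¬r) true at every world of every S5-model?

Yes, valid

Tableau for the negation ¬((◇¬q → □◇¬q) ∨ ◇(p ∨ ¬r)):
1. ¬((◇¬q → □◇¬q) ∨ ◇(p ∨ ¬r)), u
2. ¬(◇¬q → □◇¬q), u
3. ¬◇(p ∨ ¬r), u
4. ◇¬q, u
5. ¬□◇¬q, u
6. ¬(p ∨ ¬r), u
7. ¬p, u
8. r, u
9. ¬q, v
10. ¬(p ∨ ¬r), v
11. ¬p, v
12. r, v
13. ¬◇¬q, w
14. ¬(p ∨ ¬r), w
15. ¬p, w
16. r, w
17. q, u
18. q, v
Accessibility: uRu, uRv, uRw, vRu, vRv, vRw, wRu, wRv, wRw
Branch closes: q and ¬q both at v.
Every branch of the negation's tableau closes; the branch above is one of them.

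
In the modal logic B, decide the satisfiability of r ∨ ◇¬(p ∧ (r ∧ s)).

1. r ∨ ◇¬(p ∧ (r ∧ s)), 0
2. ◇¬(p ∧ (r ∧ s)), 0
3. ¬(p ∧ (r ∧ s)), 1
4. ¬(r ∧ s), 1
5. ¬s, 1
Accessibility: 0R0, 0R1, 1R0, 1R1

Satisfiable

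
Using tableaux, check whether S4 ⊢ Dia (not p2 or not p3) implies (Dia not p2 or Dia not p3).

Valid in S4

Tableau for the negation not (Dia (not p2 or not p3) implies (Dia not p2 or Dia not p3)):
1. not (Dia (not p2 or not p3) implies (Dia not p2 or Dia not p3)), u
2. Dia (not p2 or not p3), u   [neg-implies-rule on 1]
3. not (Dia not p2 or Dia not p3), u   [neg-implies-rule on 1]
4. not Dia not p2, u   [neg-or-rule on 3]
5. not Dia not p3, u   [neg-or-rule on 3]
6. p2, u   [neg-Dia-rule on 4 via uRu]
7. p3, u   [neg-Dia-rule on 5 via uRu]
8. not p2 or not p3, v   [Dia-rule on 2: fresh world v, uRv]
9. p2, v   [neg-Dia-rule on 4 via uRv]
10. p3, v   [neg-Dia-rule on 5 via uRv]
11. not p3, v   [or-rule on 8 (branches; this branch)]
Accessibility: uRu, uRv, vRv
Branch closes: p3 and not p3 both at v.
All branches of the negation close; one closing branch shown above.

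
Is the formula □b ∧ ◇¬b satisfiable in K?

Unsatisfiable (every branch closes)

1. □b ∧ ◇¬b, u
2. □b, u   [∧-rule on 1]
3. ◇¬b, u   [∧-rule on 1]
4. ¬b, v   [◇-rule on 3: fresh world v, uRv]
5. b, v   [□-rule on 2 via uRv]
Accessibility: uRv
Branch closes: b and ¬b both at v.
(One branch shown.) All branches close.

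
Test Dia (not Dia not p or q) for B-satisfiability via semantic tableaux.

1. Dia (not Dia not p or q), w0
2. not Dia not p or q, w1
3. q, w1
Accessibility: w0Rw0, w0Rw1, w1Rw0, w1Rw1

Yes, satisfiable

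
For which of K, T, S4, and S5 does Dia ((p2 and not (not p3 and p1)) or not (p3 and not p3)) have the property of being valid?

T, S4, S5

K-tableau for the negation not Dia ((p2 and not (not p3 and p1)) or not (p3 and not p3)):
1. not Dia ((p2 and not (not p3 and p1)) or not (p3 and not p3)), u
Complete open branch: countermodel on a K-frame, so not valid in K.
T-tableau for the negation not Dia ((p2 and not (not p3 and p1)) or not (p3 and not p3)):
1. not Dia ((p2 and not (not p3 and p1)) or not (p3 and not p3)), u
2. not ((p2 and not (not p3 and p1)) or not (p3 and not p3)), u
3. not (p2 and not (not p3 and p1)), u
4. p3 and not p3, u
5. p3, u
6. not p3, u
Accessibility: uRu
Branch closes: p3 and not p3 both at u.
Every branch closes (one shown): valid in T, hence also in S4, S5 (every theorem of T is a theorem of S4 and S5).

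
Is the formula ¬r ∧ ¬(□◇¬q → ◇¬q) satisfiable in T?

No, unsatisfiable

1. ¬r ∧ ¬(□◇¬q → ◇¬q), u
2. ¬r, u
3. ¬(□◇¬q → ◇¬q), u
4. □◇¬q, u
5. ¬◇¬q, u
6. ◇¬q, u
7. q, u
8. ¬q, v
9. ◇¬q, v
10. q, v
Accessibility: uRu, uRv, vRv
Branch closes: q and ¬q both at v.
Every branch closes; the branch above is one of them.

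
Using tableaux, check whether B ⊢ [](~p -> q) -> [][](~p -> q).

Invalid (countermodel exists)

Tableau for the negation ~([](~p -> q) -> [][](~p -> q)):
1. ~([](~p -> q) -> [][](~p -> q)), 0
2. [](~p -> q), 0   [~->-rule on 1]
3. ~[][](~p -> q), 0   [~->-rule on 1]
4. ~p -> q, 0   [[]-rule on 2 via 0R0]
5. q, 0   [->-rule on 4 (branches; this branch)]
6. ~[](~p -> q), 1   [~[]-rule on 3: fresh world 1, 0R1]
7. ~p -> q, 1   [[]-rule on 2 via 0R1]
8. q, 1   [->-rule on 7 (branches; this branch)]
9. ~(~p -> q), 2   [~[]-rule on 6: fresh world 2, 1R2]
10. ~p, 2   [~->-rule on 9]
11. ~q, 2   [~->-rule on 9]
Accessibility: 0R0, 0R1, 1R0, 1R1, 1R2, 2R1, 2R2
The negation has an open branch (countermodel exists).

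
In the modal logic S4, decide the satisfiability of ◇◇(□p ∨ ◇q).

Satisfiable

1. ◇◇(□p ∨ ◇q), 0
2. ◇(□p ∨ ◇q), 1
3. □p ∨ ◇q, 2
4. ◇q, 2
5. q, 3
Accessibility: 0R0, 0R1, 0R2, 0R3, 1R1, 1R2, 1R3, 2R2, 2R3, 3R3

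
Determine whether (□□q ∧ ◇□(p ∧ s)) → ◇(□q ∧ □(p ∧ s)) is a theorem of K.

Valid

Tableau for the negation ¬((□□q ∧ ◇□(p ∧ s)) → ◇(□q ∧ □(p ∧ s))):
1. ¬((□□q ∧ ◇□(p ∧ s)) → ◇(□q ∧ □(p ∧ s))), w0
2. □□q ∧ ◇□(p ∧ s), w0   [¬→-rule on 1]
3. ¬◇(□q ∧ □(p ∧ s)), w0   [¬→-rule on 1]
4. □□q, w0   [∧-rule on 2]
5. ◇□(p ∧ s), w0   [∧-rule on 2]
6. □(p ∧ s), w1   [◇-rule on 5: fresh world w1, w0Rw1]
7. ¬(□q ∧ □(p ∧ s)), w1   [¬◇-rule on 3 via w0Rw1]
8. □q, w1   [□-rule on 4 via w0Rw1]
9. ¬□(p ∧ s), w1   [¬∧-rule on 7 (branches; this branch)]
10. ¬(p ∧ s), w2   [¬□-rule on 9: fresh world w2, w1Rw2]
11. p ∧ s, w2   [□-rule on 6 via w1Rw2]
12. p, w2   [∧-rule on 11]
13. s, w2   [∧-rule on 11]
14. q, w2   [□-rule on 8 via w1Rw2]
15. ¬s, w2   [¬∧-rule on 10 (branches; this branch)]
Accessibility: w0Rw1, w1Rw2
Branch closes: s and ¬s both at w2.
Every branch of the negation's tableau closes; the branch above is one of them.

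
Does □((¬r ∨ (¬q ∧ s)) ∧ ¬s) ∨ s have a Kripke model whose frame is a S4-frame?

1. □((¬r ∨ (¬q ∧ s)) ∧ ¬s) ∨ s, u
2. s, u   [∨-rule on 1 (branches; this branch)]
Accessibility: uRu

Satisfiable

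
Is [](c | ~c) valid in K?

Tableau for the negation ~[](c | ~c):
1. ~[](c | ~c), 0
2. ~(c | ~c), 1
3. ~c, 1
4. c, 1
Accessibility: 0R1
Branch closes: c and ~c both at 1.
All branches of the negation close; one closing branch shown above.

Valid in K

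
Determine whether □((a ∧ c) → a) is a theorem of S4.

Valid in S4

Tableau for the negation ¬□((a ∧ c) → a):
1. ¬□((a ∧ c) → a), 0
2. ¬((a ∧ c) → a), 1
3. a ∧ c, 1
4. ¬a, 1
5. a, 1
6. c, 1
Accessibility: 0R0, 0R1, 1R1
Branch closes: a and ¬a both at 1.
Every branch of the negation's tableau closes; the branch above is one of them.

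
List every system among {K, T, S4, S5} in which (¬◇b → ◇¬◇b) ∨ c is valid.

K-tableau for the negation ¬((¬◇b → ◇¬◇b) ∨ c):
1. ¬((¬◇b → ◇¬◇b) ∨ c), 0
2. ¬(¬◇b → ◇¬◇b), 0   [¬∨-rule on 1]
3. ¬c, 0   [¬∨-rule on 1]
4. ¬◇b, 0   [¬→-rule on 2]
5. ¬◇¬◇b, 0   [¬→-rule on 2]
Complete open branch: countermodel on a K-frame, so not valid in K.
T-tableau for the negation ¬((¬◇b → ◇¬◇b) ∨ c):
1. ¬((¬◇b → ◇¬◇b) ∨ c), 0
2. ¬(¬◇b → ◇¬◇b), 0   [¬∨-rule on 1]
3. ¬c, 0   [¬∨-rule on 1]
4. ¬◇b, 0   [¬→-rule on 2]
5. ¬◇¬◇b, 0   [¬→-rule on 2]
6. ¬b, 0   [¬◇-rule on 4 via 0R0]
7. ◇b, 0   [¬◇-rule on 5 via 0R0]
8. b, 1   [◇-rule on 7: fresh world 1, 0R1]
9. ¬b, 1   [¬◇-rule on 4 via 0R1]
Accessibility: 0R0, 0R1, 1R1
Branch closes: b and ¬b both at 1.
Every branch closes (one shown): valid in T, hence also in S4, S5 (every theorem of T is a theorem of S4 and S5).

T, S4, S5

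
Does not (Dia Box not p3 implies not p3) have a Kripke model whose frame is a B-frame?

No, unsatisfiable

1. not (Dia Box not p3 implies not p3), u
2. Dia Box not p3, u
3. p3, u
4. Box not p3, v
5. not p3, u
Accessibility: uRu, uRv, vRu, vRv
Branch closes: p3 and not p3 both at u.
(One branch shown.) All branches close.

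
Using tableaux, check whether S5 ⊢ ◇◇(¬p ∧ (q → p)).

Tableau for the negation ¬◇◇(¬p ∧ (q → p)):
1. ¬◇◇(¬p ∧ (q → p)), u
2. ¬◇(¬p ∧ (q → p)), u
3. ¬(¬p ∧ (q → p)), u
4. ¬(q → p), u
5. q, u
6. ¬p, u
Accessibility: uRu
The negation has an open branch (countermodel exists).

Invalid (countermodel exists)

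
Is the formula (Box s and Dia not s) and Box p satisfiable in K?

Unsatisfiable (every branch closes)

1. (Box s and Dia not s) and Box p, 0
2. Box s and Dia not s, 0   [and-rule on 1]
3. Box p, 0   [and-rule on 1]
4. Box s, 0   [and-rule on 2]
5. Dia not s, 0   [and-rule on 2]
6. not s, 1   [Dia-rule on 5: fresh world 1, 0R1]
7. p, 1   [Box-rule on 3 via 0R1]
8. s, 1   [Box-rule on 4 via 0R1]
Accessibility: 0R1
Branch closes: s and not s both at 1.
All branches of the tableau close; one closing branch shown above.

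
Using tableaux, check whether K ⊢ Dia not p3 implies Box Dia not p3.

Tableau for the negation not (Dia not p3 implies Box Dia not p3):
1. not (Dia not p3 implies Box Dia not p3), u
2. Dia not p3, u
3. not Box Dia not p3, u
4. not p3, v
5. not Dia not p3, w
Accessibility: uRv, uRw
The negation has an open branch (countermodel exists).

Not valid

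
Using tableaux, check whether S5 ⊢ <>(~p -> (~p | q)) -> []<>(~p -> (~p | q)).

Tableau for the negation ~(<>(~p -> (~p | q)) -> []<>(~p -> (~p | q))):
1. ~(<>(~p -> (~p | q)) -> []<>(~p -> (~p | q))), 0
2. <>(~p -> (~p | q)), 0
3. ~[]<>(~p -> (~p | q)), 0
4. ~p -> (~p | q), 1
5. ~p | q, 1
6. q, 1
7. ~<>(~p -> (~p | q)), 2
8. ~(~p -> (~p | q)), 0
9. ~p, 0
10. ~(~p | q), 0
11. p, 0
12. ~q, 0
Accessibility: 0R0, 0R1, 0R2, 1R0, 1R1, 1R2, 2R0, 2R1, 2R2
Branch closes: p and ~p both at 0.
All branches of the negation close; one closing branch shown above.

Valid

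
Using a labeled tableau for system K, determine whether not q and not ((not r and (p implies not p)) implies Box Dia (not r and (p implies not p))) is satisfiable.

1. not q and not ((not r and (p implies not p)) implies Box Dia (not r and (p implies not p))), 0
2. not q, 0   [and-rule on 1]
3. not ((not r and (p implies not p)) implies Box Dia (not r and (p implies not p))), 0   [and-rule on 1]
4. not r and (p implies not p), 0   [neg-implies-rule on 3]
5. not Box Dia (not r and (p implies not p)), 0   [neg-implies-rule on 3]
6. not r, 0   [and-rule on 4]
7. p implies not p, 0   [and-rule on 4]
8. not p, 0   [implies-rule on 7 (branches; this branch)]
9. not Dia (not r and (p implies not p)), 1   [neg-Box-rule on 5: fresh world 1, 0R1]
Accessibility: 0R1

Yes, satisfiable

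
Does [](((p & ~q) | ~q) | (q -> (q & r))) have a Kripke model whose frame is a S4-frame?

1. [](((p & ~q) | ~q) | (q -> (q & r))), w0
2. ((p & ~q) | ~q) | (q -> (q & r)), w0
3. q -> (q & r), w0
4. q & r, w0
5. q, w0
6. r, w0
Accessibility: w0Rw0

Yes, satisfiable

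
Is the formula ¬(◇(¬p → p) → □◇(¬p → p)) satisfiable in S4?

1. ¬(◇(¬p → p) → □◇(¬p → p)), w0
2. ◇(¬p → p), w0
3. ¬□◇(¬p → p), w0
4. ¬p → p, w1
5. p, w1
6. ¬◇(¬p → p), w2
7. ¬(¬p → p), w2
8. ¬p, w2
Accessibility: w0Rw0, w0Rw1, w0Rw2, w1Rw1, w2Rw2

Satisfiable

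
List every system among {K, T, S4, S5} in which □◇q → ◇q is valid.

T-tableau for the negation ¬(□◇q → ◇q):
1. ¬(□◇q → ◇q), w0
2. □◇q, w0
3. ¬◇q, w0
4. ◇q, w0
5. ¬q, w0
6. q, w1
7. ◇q, w1
8. ¬q, w1
Accessibility: w0Rw0, w0Rw1, w1Rw1
Branch closes: q and ¬q both at w1.
Every branch closes (one shown): valid in T, hence also in S4, S5 (every theorem of T is a theorem of S4 and S5).
K-tableau for the negation ¬(□◇q → ◇q):
1. ¬(□◇q → ◇q), w0
2. □◇q, w0
3. ¬◇q, w0
Complete open branch: countermodel on a K-frame, so not valid in K.

T, S4, S5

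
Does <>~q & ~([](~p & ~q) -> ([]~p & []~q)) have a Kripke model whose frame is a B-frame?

1. <>~q & ~([](~p & ~q) -> ([]~p & []~q)), u
2. <>~q, u   [&-rule on 1]
3. ~([](~p & ~q) -> ([]~p & []~q)), u   [&-rule on 1]
4. [](~p & ~q), u   [~->-rule on 3]
5. ~([]~p & []~q), u   [~->-rule on 3]
6. ~p & ~q, u   [[]-rule on 4 via uRu]
7. ~p, u   [&-rule on 6]
8. ~q, u   [&-rule on 6]
9. ~[]~q, u   [~&-rule on 5 (branches; this branch)]
10. ~q, v   [<>-rule on 2: fresh world v, uRv]
11. ~p & ~q, v   [[]-rule on 4 via uRv]
12. ~p, v   [&-rule on 11]
13. q, w   [~[]-rule on 9: fresh world w, uRw]
14. ~p & ~q, w   [[]-rule on 4 via uRw]
15. ~p, w   [&-rule on 14]
16. ~q, w   [&-rule on 14]
Accessibility: uRu, uRv, uRw, vRu, vRv, wRu, wRw
Branch closes: q and ~q both at w.
(One branch shown.) All branches close.

Unsatisfiable (every branch closes)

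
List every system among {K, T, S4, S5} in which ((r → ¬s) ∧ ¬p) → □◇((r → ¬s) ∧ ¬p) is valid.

S4-tableau for the negation ¬(((r → ¬s) ∧ ¬p) → □◇((r → ¬s) ∧ ¬p)):
1. ¬(((r → ¬s) ∧ ¬p) → □◇((r → ¬s) ∧ ¬p)), 0
2. (r → ¬s) ∧ ¬p, 0
3. ¬□◇((r → ¬s) ∧ ¬p), 0
4. r → ¬s, 0
5. ¬p, 0
6. ¬s, 0
7. ¬◇((r → ¬s) ∧ ¬p), 1
8. ¬((r → ¬s) ∧ ¬p), 1
9. p, 1
Accessibility: 0R0, 0R1, 1R1
Complete open branch: countermodel on an S4-frame, so not valid in S4, nor in K, T (the same frame is also a K-frame and a T-frame).
S5-tableau for the negation ¬(((r → ¬s) ∧ ¬p) → □◇((r → ¬s) ∧ ¬p)):
1. ¬(((r → ¬s) ∧ ¬p) → □◇((r → ¬s) ∧ ¬p)), 0
2. (r → ¬s) ∧ ¬p, 0
3. ¬□◇((r → ¬s) ∧ ¬p), 0
4. r → ¬s, 0
5. ¬p, 0
6. ¬s, 0
7. ¬◇((r → ¬s) ∧ ¬p), 1
8. ¬((r → ¬s) ∧ ¬p), 0
9. ¬((r → ¬s) ∧ ¬p), 1
10. ¬(r → ¬s), 0
11. r, 0
12. s, 0
Accessibility: 0R0, 0R1, 1R0, 1R1
Branch closes: s and ¬s both at 0.
Every branch closes (one shown): valid in S5.

S5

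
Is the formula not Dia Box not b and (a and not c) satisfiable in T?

Satisfiable

1. not Dia Box not b and (a and not c), 0
2. not Dia Box not b, 0   [and-rule on 1]
3. a and not c, 0   [and-rule on 1]
4. a, 0   [and-rule on 3]
5. not c, 0   [and-rule on 3]
6. not Box not b, 0   [neg-Dia-rule on 2 via 0R0]
7. b, 1   [neg-Box-rule on 6: fresh world 1, 0R1]
8. not Box not b, 1   [neg-Dia-rule on 2 via 0R1]
9. b, 2   [neg-Box-rule on 8: fresh world 2, 1R2]
Accessibility: 0R0, 0R1, 1R1, 1R2, 2R2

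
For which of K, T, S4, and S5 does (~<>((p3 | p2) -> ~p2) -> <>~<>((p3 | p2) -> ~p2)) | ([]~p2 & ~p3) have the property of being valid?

K-tableau for the negation ~((~<>((p3 | p2) -> ~p2) -> <>~<>((p3 | p2) -> ~p2)) | ([]~p2 & ~p3)):
1. ~((~<>((p3 | p2) -> ~p2) -> <>~<>((p3 | p2) -> ~p2)) | ([]~p2 & ~p3)), w0
2. ~(~<>((p3 | p2) -> ~p2) -> <>~<>((p3 | p2) -> ~p2)), w0   [~|-rule on 1]
3. ~([]~p2 & ~p3), w0   [~|-rule on 1]
4. ~<>((p3 | p2) -> ~p2), w0   [~->-rule on 2]
5. ~<>~<>((p3 | p2) -> ~p2), w0   [~->-rule on 2]
6. p3, w0   [~&-rule on 3 (branches; this branch)]
Complete open branch: countermodel on a K-frame, so not valid in K.
T-tableau for the negation ~((~<>((p3 | p2) -> ~p2) -> <>~<>((p3 | p2) -> ~p2)) | ([]~p2 & ~p3)):
1. ~((~<>((p3 | p2) -> ~p2) -> <>~<>((p3 | p2) -> ~p2)) | ([]~p2 & ~p3)), w0
2. ~(~<>((p3 | p2) -> ~p2) -> <>~<>((p3 | p2) -> ~p2)), w0   [~|-rule on 1]
3. ~([]~p2 & ~p3), w0   [~|-rule on 1]
4. ~<>((p3 | p2) -> ~p2), w0   [~->-rule on 2]
5. ~<>~<>((p3 | p2) -> ~p2), w0   [~->-rule on 2]
6. ~((p3 | p2) -> ~p2), w0   [~<>-rule on 4 via w0Rw0]
7. p3 | p2, w0   [~->-rule on 6]
8. p2, w0   [~->-rule on 6]
9. <>((p3 | p2) -> ~p2), w0   [~<>-rule on 5 via w0Rw0]
10. p3, w0   [~&-rule on 3 (branches; this branch)]
11. (p3 | p2) -> ~p2, w1   [<>-rule on 9: fresh world w1, w0Rw1]
12. ~((p3 | p2) -> ~p2), w1   [~<>-rule on 4 via w0Rw1]
13. p3 | p2, w1   [~->-rule on 12]
14. p2, w1   [~->-rule on 12]
15. <>((p3 | p2) -> ~p2), w1   [~<>-rule on 5 via w0Rw1]
16. ~(p3 | p2), w1   [->-rule on 11 (branches; this branch)]
17. ~p3, w1   [~|-rule on 16]
18. ~p2, w1   [~|-rule on 16]
Accessibility: w0Rw0, w0Rw1, w1Rw1
Branch closes: p2 and ~p2 both at w1.
Every branch closes (one shown): valid in T, hence also in S4, S5 (every theorem of T is a theorem of S4 and S5).

T, S4, S5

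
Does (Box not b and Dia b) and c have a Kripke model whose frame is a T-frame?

Unsatisfiable

1. (Box not b and Dia b) and c, w0
2. Box not b and Dia b, w0
3. c, w0
4. Box not b, w0
5. Dia b, w0
6. not b, w0
7. b, w1
8. not b, w1
Accessibility: w0Rw0, w0Rw1, w1Rw1
Branch closes: b and not b both at w1.
All branches of the tableau close; one closing branch shown above.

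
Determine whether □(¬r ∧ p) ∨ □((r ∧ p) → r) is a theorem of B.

Valid in B

Tableau for the negation ¬(□(¬r ∧ p) ∨ □((r ∧ p) → r)):
1. ¬(□(¬r ∧ p) ∨ □((r ∧ p) → r)), w0
2. ¬□(¬r ∧ p), w0   [¬∨-rule on 1]
3. ¬□((r ∧ p) → r), w0   [¬∨-rule on 1]
4. ¬(¬r ∧ p), w1   [¬□-rule on 2: fresh world w1, w0Rw1]
5. ¬p, w1   [¬∧-rule on 4 (branches; this branch)]
6. ¬((r ∧ p) → r), w2   [¬□-rule on 3: fresh world w2, w0Rw2]
7. r ∧ p, w2   [¬→-rule on 6]
8. ¬r, w2   [¬→-rule on 6]
9. r, w2   [∧-rule on 7]
10. p, w2   [∧-rule on 7]
Accessibility: w0Rw0, w0Rw1, w0Rw2, w1Rw0, w1Rw1, w2Rw0, w2Rw2
Branch closes: r and ¬r both at w2.
Every branch of the negation's tableau closes; the branch above is one of them.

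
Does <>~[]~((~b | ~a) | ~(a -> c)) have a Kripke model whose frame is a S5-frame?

Yes, satisfiable

1. <>~[]~((~b | ~a) | ~(a -> c)), w0
2. ~[]~((~b | ~a) | ~(a -> c)), w1
3. (~b | ~a) | ~(a -> c), w2
4. ~(a -> c), w2
5. a, w2
6. ~c, w2
Accessibility: w0Rw0, w0Rw1, w0Rw2, w1Rw0, w1Rw1, w1Rw2, w2Rw0, w2Rw1, w2Rw2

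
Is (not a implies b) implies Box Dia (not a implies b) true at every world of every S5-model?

Tableau for the negation not ((not a implies b) implies Box Dia (not a implies b)):
1. not ((not a implies b) implies Box Dia (not a implies b)), w0
2. not a implies b, w0   [neg-implies-rule on 1]
3. not Box Dia (not a implies b), w0   [neg-implies-rule on 1]
4. b, w0   [implies-rule on 2 (branches; this branch)]
5. not Dia (not a implies b), w1   [neg-Box-rule on 3: fresh world w1, w0Rw1]
6. not (not a implies b), w0   [neg-Dia-rule on 5 via w1Rw0]
7. not a, w0   [neg-implies-rule on 6]
8. not b, w0   [neg-implies-rule on 6]
Accessibility: w0Rw0, w0Rw1, w1Rw0, w1Rw1
Branch closes: b and not b both at w0.
Every branch of the negation's tableau closes; the branch above is one of them.

Valid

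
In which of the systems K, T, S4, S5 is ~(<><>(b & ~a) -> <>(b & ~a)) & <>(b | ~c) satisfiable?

S4-tableau for the formula:
1. ~(<><>(b & ~a) -> <>(b & ~a)) & <>(b | ~c), u
2. ~(<><>(b & ~a) -> <>(b & ~a)), u
3. <>(b | ~c), u
4. <><>(b & ~a), u
5. ~<>(b & ~a), u
6. ~(b & ~a), u
7. a, u
8. b | ~c, v
9. ~(b & ~a), v
10. ~c, v
11. a, v
12. <>(b & ~a), w
13. ~(b & ~a), w
14. a, w
15. b & ~a, x
16. b, x
17. ~a, x
18. ~(b & ~a), x
19. a, x
Accessibility: uRu, uRv, uRw, uRx, vRv, wRw, wRx, xRx
Branch closes: a and ~a both at x.
Every branch closes (one shown): unsatisfiable in S4, hence also in S5 (every S5-frame is an S4-frame).
T-tableau for the formula:
1. ~(<><>(b & ~a) -> <>(b & ~a)) & <>(b | ~c), u
2. ~(<><>(b & ~a) -> <>(b & ~a)), u
3. <>(b | ~c), u
4. <><>(b & ~a), u
5. ~<>(b & ~a), u
6. ~(b & ~a), u
7. a, u
8. b | ~c, v
9. ~(b & ~a), v
10. ~c, v
11. a, v
12. <>(b & ~a), w
13. ~(b & ~a), w
14. a, w
15. b & ~a, x
16. b, x
17. ~a, x
Accessibility: uRu, uRv, uRw, vRv, wRw, wRx, xRx
Complete open branch: satisfiable in T, hence also in K (this T-model is also a K-model).

K, T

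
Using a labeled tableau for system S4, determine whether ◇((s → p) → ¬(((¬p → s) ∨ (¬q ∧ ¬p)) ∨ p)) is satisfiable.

1. ◇((s → p) → ¬(((¬p → s) ∨ (¬q ∧ ¬p)) ∨ p)), u
2. (s → p) → ¬(((¬p → s) ∨ (¬q ∧ ¬p)) ∨ p), v
3. ¬(((¬p → s) ∨ (¬q ∧ ¬p)) ∨ p), v
4. ¬((¬p → s) ∨ (¬q ∧ ¬p)), v
5. ¬p, v
6. ¬(¬p → s), v
7. ¬(¬q ∧ ¬p), v
8. ¬s, v
9. q, v
Accessibility: uRu, uRv, vRv

Satisfiable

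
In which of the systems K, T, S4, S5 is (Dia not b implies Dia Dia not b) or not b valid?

T-tableau for the negation not ((Dia not b implies Dia Dia not b) or not b):
1. not ((Dia not b implies Dia Dia not b) or not b), u
2. not (Dia not b implies Dia Dia not b), u
3. b, u
4. Dia not b, u
5. not Dia Dia not b, u
6. not Dia not b, u
7. not b, v
8. not Dia not b, v
9. b, v
Accessibility: uRu, uRv, vRv
Branch closes: b and not b both at v.
Every branch closes (one shown): valid in T, hence also in S4, S5 (every theorem of T is a theorem of S4 and S5).
K-tableau for the negation not ((Dia not b implies Dia Dia not b) or not b):
1. not ((Dia not b implies Dia Dia not b) or not b), u
2. not (Dia not b implies Dia Dia not b), u
3. b, u
4. Dia not b, u
5. not Dia Dia not b, u
6. not b, v
7. not Dia not b, v
Accessibility: uRv
Complete open branch: countermodel on a K-frame, so not valid in K.

T, S4, S5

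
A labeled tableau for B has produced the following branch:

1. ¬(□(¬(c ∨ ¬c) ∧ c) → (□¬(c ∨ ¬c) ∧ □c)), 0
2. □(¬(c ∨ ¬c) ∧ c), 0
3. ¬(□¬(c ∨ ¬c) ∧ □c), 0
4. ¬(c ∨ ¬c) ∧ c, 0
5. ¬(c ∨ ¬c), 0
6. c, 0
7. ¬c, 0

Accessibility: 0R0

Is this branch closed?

Yes, closed

Both c and ¬c appear at 0.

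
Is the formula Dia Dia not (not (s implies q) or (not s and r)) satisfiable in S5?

1. Dia Dia not (not (s implies q) or (not s and r)), u
2. Dia not (not (s implies q) or (not s and r)), v   [Dia-rule on 1: fresh world v, uRv]
3. not (not (s implies q) or (not s and r)), w   [Dia-rule on 2: fresh world w, vRw]
4. s implies q, w   [neg-or-rule on 3]
5. not (not s and r), w   [neg-or-rule on 3]
6. q, w   [implies-rule on 4 (branches; this branch)]
7. not r, w   [neg-and-rule on 5 (branches; this branch)]
Accessibility: uRu, uRv, uRw, vRu, vRv, vRw, wRu, wRv, wRw

Yes, satisfiable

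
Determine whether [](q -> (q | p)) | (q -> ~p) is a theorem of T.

Tableau for the negation ~([](q -> (q | p)) | (q -> ~p)):
1. ~([](q -> (q | p)) | (q -> ~p)), w0
2. ~[](q -> (q | p)), w0
3. ~(q -> ~p), w0
4. q, w0
5. p, w0
6. ~(q -> (q | p)), w1
7. q, w1
8. ~(q | p), w1
9. ~q, w1
10. ~p, w1
Accessibility: w0Rw0, w0Rw1, w1Rw1
Branch closes: q and ~q both at w1.
All branches of the negation close; one closing branch shown above.

Yes, valid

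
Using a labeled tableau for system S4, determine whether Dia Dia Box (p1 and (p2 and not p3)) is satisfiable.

Yes, satisfiable

1. Dia Dia Box (p1 and (p2 and not p3)), 0
2. Dia Box (p1 and (p2 and not p3)), 1
3. Box (p1 and (p2 and not p3)), 2
4. p1 and (p2 and not p3), 2
5. p1, 2
6. p2 and not p3, 2
7. p2, 2
8. not p3, 2
Accessibility: 0R0, 0R1, 0R2, 1R1, 1R2, 2R2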